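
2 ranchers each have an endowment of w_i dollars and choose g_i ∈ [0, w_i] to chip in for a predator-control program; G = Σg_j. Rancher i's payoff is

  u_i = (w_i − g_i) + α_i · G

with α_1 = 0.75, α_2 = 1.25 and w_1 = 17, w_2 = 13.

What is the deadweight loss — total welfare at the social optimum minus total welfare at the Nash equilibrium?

∂u_i/∂g_i = α_i − 1, so rancher i contributes w_i if α_i > 1, else 0.
α_i > 1 for i ∈ {2}; NE contributions (0, 13), G = 13.
W^NE = Σw_i − G^NE + (Σα_i)·G^NE = 30 + 1·13 = 43.
Planner: ∂(Σu_j)/∂g_i = Σα_j − 1 = 1 > 0, so everyone contributes w_i; G^SO = 30, W^SO = 30 + 1·30 = 60.
Deadweight loss = 17.

17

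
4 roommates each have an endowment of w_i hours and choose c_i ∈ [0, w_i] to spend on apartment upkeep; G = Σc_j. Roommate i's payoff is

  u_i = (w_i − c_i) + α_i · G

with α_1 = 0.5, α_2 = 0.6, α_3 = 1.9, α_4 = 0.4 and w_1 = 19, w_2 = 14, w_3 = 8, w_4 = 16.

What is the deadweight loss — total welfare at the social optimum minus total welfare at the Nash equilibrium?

∂u_i/∂c_i = α_i − 1, so roommate i contributes w_i if α_i > 1, else 0.
α_i > 1 for i ∈ {3}; NE contributions (0, 0, 8, 0), G = 8.
W^NE = Σw_i − G^NE + (Σα_i)·G^NE = 57 + 2.4·8 = 76.2.
Planner: ∂(Σu_j)/∂c_i = Σα_j − 1 = 2.4 > 0, so everyone contributes w_i; G^SO = 57, W^SO = 57 + 2.4·57 = 193.8.
Deadweight loss = 117.6.

117.6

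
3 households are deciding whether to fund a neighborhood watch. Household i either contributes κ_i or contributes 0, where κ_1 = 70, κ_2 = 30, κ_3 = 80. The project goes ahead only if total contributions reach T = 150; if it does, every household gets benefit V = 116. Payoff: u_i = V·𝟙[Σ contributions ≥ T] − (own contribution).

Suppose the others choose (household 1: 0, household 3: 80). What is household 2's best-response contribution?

0

Others' total = 80. Even contributing 30 gives 110 < 150: no benefit either way.
Best response: 0.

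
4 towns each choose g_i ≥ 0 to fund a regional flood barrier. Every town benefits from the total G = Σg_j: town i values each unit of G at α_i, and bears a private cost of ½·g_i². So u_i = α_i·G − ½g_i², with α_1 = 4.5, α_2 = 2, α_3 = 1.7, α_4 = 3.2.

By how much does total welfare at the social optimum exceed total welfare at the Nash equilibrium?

Town i's FOC: ∂u_i/∂g_i = α_i − g_i = 0, so g_i* = α_i.
NE contributions = (4.5, 2, 1.7, 3.2); G = 11.4.
W^NE = (Σα)·G − ½Σα_i² = 11.4² − ½·37.38 = 111.27.
Planner sets g_i = Σα_j = 11.4 for every i, so G^SO = 4·11.4 = 45.6.
W^SO = (Σα)·G^SO − ½·4·(Σα)² = (4/2)·11.4² = 259.92.
Deadweight loss = W^SO − W^NE = 148.65.

148.65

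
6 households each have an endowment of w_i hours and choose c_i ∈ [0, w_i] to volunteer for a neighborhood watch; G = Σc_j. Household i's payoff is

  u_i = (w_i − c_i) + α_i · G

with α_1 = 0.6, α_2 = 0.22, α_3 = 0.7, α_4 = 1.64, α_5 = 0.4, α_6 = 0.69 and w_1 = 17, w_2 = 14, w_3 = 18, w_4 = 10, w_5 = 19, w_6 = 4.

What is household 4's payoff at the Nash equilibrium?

∂u_i/∂c_i = α_i − 1, so household i contributes w_i if α_i > 1, else 0.
α_i > 1 for i ∈ {4}; NE contributions (0, 0, 0, 10, 0, 0), G = 10.
u_4 = (10 − 10) + 1.64·10 = 16.4.

16.4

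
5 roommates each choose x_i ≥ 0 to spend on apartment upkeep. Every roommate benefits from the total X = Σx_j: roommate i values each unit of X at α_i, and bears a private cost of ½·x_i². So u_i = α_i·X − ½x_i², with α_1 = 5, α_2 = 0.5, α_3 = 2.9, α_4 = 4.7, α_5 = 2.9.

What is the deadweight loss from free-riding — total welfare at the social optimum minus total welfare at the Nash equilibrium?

416.08

Roommate i's FOC: ∂u_i/∂x_i = α_i − x_i = 0, so x_i* = α_i.
NE contributions = (5, 0.5, 2.9, 4.7, 2.9); X = 16.
W^NE = (Σα)·X − ½Σα_i² = 16² − ½·64.16 = 223.92.
Planner sets x_i = Σα_j = 16 for every i, so X^SO = 5·16 = 80.
W^SO = (Σα)·X^SO − ½·5·(Σα)² = (5/2)·16² = 640.
Deadweight loss = W^SO − W^NE = 416.08.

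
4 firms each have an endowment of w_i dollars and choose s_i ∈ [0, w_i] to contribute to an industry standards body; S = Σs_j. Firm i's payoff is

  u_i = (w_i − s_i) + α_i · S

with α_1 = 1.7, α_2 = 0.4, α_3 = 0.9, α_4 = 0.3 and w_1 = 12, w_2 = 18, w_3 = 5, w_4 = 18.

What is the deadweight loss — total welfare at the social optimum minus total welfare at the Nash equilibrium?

∂u_i/∂s_i = α_i − 1, so firm i contributes w_i if α_i > 1, else 0.
α_i > 1 for i ∈ {1}; NE contributions (12, 0, 0, 0), S = 12.
W^NE = Σw_i − S^NE + (Σα_i)·S^NE = 53 + 2.3·12 = 80.6.
Planner: ∂(Σu_j)/∂s_i = Σα_j − 1 = 2.3 > 0, so everyone contributes w_i; S^SO = 53, W^SO = 53 + 2.3·53 = 174.9.
Deadweight loss = 94.3.

94.3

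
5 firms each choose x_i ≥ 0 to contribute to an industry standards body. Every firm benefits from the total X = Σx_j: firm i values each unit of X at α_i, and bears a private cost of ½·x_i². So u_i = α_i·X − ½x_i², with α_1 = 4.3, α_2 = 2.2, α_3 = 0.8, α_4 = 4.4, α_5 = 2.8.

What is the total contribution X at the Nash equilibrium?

14.5

Firm i's FOC: ∂u_i/∂x_i = α_i − x_i = 0, so x_i* = α_i.
NE contributions = (4.3, 2.2, 0.8, 4.4, 2.8); X = 14.5.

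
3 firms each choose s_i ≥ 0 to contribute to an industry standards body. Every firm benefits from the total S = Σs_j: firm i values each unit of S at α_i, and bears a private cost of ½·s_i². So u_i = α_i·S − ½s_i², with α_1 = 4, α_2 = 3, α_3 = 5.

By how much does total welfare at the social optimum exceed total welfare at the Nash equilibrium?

Firm i's FOC: ∂u_i/∂s_i = α_i − s_i = 0, so s_i* = α_i.
NE contributions = (4, 3, 5); S = 12.
W^NE = (Σα)·S − ½Σα_i² = 12² − ½·50 = 119.
Planner sets s_i = Σα_j = 12 for every i, so S^SO = 3·12 = 36.
W^SO = (Σα)·S^SO − ½·3·(Σα)² = (3/2)·12² = 216.
Deadweight loss = W^SO − W^NE = 97.

97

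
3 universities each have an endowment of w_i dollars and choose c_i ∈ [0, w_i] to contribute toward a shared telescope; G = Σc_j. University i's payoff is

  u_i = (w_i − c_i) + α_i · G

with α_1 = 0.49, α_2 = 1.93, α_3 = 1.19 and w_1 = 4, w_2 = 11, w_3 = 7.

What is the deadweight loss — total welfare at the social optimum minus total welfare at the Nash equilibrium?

∂u_i/∂c_i = α_i − 1, so university i contributes w_i if α_i > 1, else 0.
α_i > 1 for i ∈ {2, 3}; NE contributions (0, 11, 7), G = 18.
W^NE = Σw_i − G^NE + (Σα_i)·G^NE = 22 + 2.61·18 = 68.98.
Planner: ∂(Σu_j)/∂c_i = Σα_j − 1 = 2.61 > 0, so everyone contributes w_i; G^SO = 22, W^SO = 22 + 2.61·22 = 79.42.
Deadweight loss = 10.44.

10.44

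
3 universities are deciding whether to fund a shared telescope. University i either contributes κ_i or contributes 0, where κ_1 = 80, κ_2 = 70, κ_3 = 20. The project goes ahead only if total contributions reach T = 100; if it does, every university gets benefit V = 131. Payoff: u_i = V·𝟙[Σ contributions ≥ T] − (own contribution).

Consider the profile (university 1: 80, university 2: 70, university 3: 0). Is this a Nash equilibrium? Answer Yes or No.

Yes

Total = 150 ≥ 100: provided.
University 1 (pledges 80, payoff 51): dropping to 0 → total 70, payoff 0. No gain.
University 2 (pledges 70, payoff 61): dropping to 0 → total 80, payoff 0. No gain.
University 3 (pledges 0, payoff 131): pledging 20 → total 170, payoff 111. No gain.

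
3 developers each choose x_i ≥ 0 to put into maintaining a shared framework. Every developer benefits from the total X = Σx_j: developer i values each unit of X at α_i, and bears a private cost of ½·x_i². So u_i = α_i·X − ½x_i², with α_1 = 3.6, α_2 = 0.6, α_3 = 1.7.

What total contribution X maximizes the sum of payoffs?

Planner FOC: ∂(Σu_j)/∂x_i = (Σα_j) − x_i = 0, so x_i^SO = Σα_j = 5.9 for every i; X^SO = 17.7.

17.7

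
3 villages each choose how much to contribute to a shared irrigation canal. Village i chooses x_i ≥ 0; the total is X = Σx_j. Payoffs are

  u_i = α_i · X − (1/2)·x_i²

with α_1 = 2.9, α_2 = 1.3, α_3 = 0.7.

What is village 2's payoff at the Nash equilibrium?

Village i's FOC: ∂u_i/∂x_i = α_i − x_i = 0, so x_i* = α_i.
NE contributions = (2.9, 1.3, 0.7); X = 4.9.
u_2 = α_2·X − ½·(x_2)² = 1.3·4.9 − ½·1.3² = 5.525.

5.525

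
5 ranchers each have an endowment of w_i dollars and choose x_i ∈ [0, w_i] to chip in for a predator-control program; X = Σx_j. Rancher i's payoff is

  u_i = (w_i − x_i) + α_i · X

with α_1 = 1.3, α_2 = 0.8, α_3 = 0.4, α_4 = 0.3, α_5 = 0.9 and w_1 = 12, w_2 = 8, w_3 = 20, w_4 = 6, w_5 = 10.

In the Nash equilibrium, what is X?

∂u_i/∂x_i = α_i − 1, so rancher i contributes w_i if α_i > 1, else 0.
α_i > 1 for i ∈ {1}; NE contributions (12, 0, 0, 0, 0), X = 12.

12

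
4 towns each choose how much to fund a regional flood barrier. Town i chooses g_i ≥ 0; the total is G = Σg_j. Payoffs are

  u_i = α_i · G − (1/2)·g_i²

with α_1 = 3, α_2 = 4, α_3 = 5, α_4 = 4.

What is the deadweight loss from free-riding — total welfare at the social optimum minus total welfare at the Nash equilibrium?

289

Town i's FOC: ∂u_i/∂g_i = α_i − g_i = 0, so g_i* = α_i.
NE contributions = (3, 4, 5, 4); G = 16.
W^NE = (Σα)·G − ½Σα_i² = 16² − ½·66 = 223.
Planner sets g_i = Σα_j = 16 for every i, so G^SO = 4·16 = 64.
W^SO = (Σα)·G^SO − ½·4·(Σα)² = (4/2)·16² = 512.
Deadweight loss = W^SO − W^NE = 289.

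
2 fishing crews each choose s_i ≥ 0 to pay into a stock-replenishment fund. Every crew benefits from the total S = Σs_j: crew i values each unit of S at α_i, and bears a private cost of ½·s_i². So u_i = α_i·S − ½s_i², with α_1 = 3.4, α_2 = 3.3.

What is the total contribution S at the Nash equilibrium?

Crew i's FOC: ∂u_i/∂s_i = α_i − s_i = 0, so s_i* = α_i.
NE contributions = (3.4, 3.3); S = 6.7.

6.7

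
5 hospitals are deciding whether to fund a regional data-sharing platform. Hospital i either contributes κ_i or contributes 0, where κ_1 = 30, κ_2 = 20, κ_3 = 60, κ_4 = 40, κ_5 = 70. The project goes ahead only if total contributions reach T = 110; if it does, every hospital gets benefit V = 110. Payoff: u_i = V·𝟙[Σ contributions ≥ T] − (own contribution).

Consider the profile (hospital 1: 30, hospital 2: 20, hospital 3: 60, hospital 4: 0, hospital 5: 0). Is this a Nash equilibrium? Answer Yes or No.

Yes

Total = 110 ≥ 110: provided.
Hospital 1 (pledges 30, payoff 80): dropping to 0 → total 80, payoff 0. No gain.
Hospital 2 (pledges 20, payoff 90): dropping to 0 → total 90, payoff 0. No gain.
Hospital 3 (pledges 60, payoff 50): dropping to 0 → total 50, payoff 0. No gain.
Hospital 4 (pledges 0, payoff 110): pledging 40 → total 150, payoff 70. No gain.
Hospital 5 (pledges 0, payoff 110): pledging 70 → total 180, payoff 40. No gain.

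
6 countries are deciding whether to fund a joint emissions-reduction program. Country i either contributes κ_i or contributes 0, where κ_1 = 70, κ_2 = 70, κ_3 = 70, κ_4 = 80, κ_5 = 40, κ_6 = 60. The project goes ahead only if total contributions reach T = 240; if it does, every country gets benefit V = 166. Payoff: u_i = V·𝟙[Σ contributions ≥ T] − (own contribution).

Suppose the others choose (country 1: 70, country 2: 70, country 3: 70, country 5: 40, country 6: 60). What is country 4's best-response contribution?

Others' total = 310 ≥ 240; contributing adds cost 80 for no extra benefit.
Best response: 0.

0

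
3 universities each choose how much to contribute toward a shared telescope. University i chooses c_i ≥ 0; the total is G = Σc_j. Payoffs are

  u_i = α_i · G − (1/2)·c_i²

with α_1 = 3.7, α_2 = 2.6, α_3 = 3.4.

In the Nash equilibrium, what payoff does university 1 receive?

University i's FOC: ∂u_i/∂c_i = α_i − c_i = 0, so c_i* = α_i.
NE contributions = (3.7, 2.6, 3.4); G = 9.7.
u_1 = α_1·G − ½·(c_1)² = 3.7·9.7 − ½·3.7² = 29.045.

29.045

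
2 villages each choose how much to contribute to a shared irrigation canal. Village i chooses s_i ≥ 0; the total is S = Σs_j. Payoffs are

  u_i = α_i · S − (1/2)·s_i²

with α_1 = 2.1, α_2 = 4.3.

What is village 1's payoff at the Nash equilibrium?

Village i's FOC: ∂u_i/∂s_i = α_i − s_i = 0, so s_i* = α_i.
NE contributions = (2.1, 4.3); S = 6.4.
u_1 = α_1·S − ½·(s_1)² = 2.1·6.4 − ½·2.1² = 11.235.

11.235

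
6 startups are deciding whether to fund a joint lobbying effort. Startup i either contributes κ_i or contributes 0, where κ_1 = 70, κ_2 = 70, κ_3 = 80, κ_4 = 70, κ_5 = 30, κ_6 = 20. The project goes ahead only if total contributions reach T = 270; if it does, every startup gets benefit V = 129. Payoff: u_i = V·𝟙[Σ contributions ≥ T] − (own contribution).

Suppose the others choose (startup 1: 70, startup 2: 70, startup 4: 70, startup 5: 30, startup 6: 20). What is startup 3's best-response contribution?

Others' total = 260. Contributing 80 brings total to 340 ≥ 270: gain V − κ_3 = 49.
Best response: 80.

80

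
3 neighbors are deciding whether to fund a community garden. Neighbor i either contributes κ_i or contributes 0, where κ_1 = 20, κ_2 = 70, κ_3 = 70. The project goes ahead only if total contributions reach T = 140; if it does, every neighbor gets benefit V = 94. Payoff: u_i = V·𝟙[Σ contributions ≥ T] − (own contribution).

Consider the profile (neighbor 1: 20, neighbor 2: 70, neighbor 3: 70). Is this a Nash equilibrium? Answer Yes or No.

Total = 160 ≥ 140: provided.
Neighbor 1 (pledges 20, payoff 74): dropping to 0 → total 140, payoff 94. Profitable deviation.

No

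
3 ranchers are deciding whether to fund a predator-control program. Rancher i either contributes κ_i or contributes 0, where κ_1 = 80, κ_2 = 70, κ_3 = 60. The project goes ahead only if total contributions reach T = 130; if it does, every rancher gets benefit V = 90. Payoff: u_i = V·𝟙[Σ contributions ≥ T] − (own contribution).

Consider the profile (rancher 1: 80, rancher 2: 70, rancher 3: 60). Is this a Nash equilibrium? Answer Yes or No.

Total = 210 ≥ 130: provided.
Rancher 1 (pledges 80, payoff 10): dropping to 0 → total 130, payoff 90. Profitable deviation.

No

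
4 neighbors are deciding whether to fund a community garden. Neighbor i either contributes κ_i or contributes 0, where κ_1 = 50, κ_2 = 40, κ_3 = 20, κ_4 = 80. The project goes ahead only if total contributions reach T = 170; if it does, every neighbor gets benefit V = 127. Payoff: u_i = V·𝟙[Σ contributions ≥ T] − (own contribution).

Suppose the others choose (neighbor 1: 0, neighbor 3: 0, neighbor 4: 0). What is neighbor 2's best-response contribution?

Others' total = 0. Even contributing 40 gives 40 < 170: no benefit either way.
Best response: 0.

0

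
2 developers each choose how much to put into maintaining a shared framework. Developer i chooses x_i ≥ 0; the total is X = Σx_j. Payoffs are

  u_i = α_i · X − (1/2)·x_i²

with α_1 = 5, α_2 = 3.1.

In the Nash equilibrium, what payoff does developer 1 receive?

28

Developer i's FOC: ∂u_i/∂x_i = α_i − x_i = 0, so x_i* = α_i.
NE contributions = (5, 3.1); X = 8.1.
u_1 = α_1·X − ½·(x_1)² = 5·8.1 − ½·5² = 28.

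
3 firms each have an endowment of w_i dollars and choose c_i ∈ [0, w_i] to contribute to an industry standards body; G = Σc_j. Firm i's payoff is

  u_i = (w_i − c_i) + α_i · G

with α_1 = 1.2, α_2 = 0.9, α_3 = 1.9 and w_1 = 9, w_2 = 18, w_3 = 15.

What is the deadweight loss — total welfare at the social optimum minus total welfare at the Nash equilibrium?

∂u_i/∂c_i = α_i − 1, so firm i contributes w_i if α_i > 1, else 0.
α_i > 1 for i ∈ {1, 3}; NE contributions (9, 0, 15), G = 24.
W^NE = Σw_i − G^NE + (Σα_i)·G^NE = 42 + 3·24 = 114.
Planner: ∂(Σu_j)/∂c_i = Σα_j − 1 = 3 > 0, so everyone contributes w_i; G^SO = 42, W^SO = 42 + 3·42 = 168.
Deadweight loss = 54.

54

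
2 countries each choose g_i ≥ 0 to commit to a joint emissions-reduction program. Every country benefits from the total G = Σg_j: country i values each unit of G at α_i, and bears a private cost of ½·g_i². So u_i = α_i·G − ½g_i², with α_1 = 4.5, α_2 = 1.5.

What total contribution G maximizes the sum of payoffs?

Planner FOC: ∂(Σu_j)/∂g_i = (Σα_j) − g_i = 0, so g_i^SO = Σα_j = 6 for every i; G^SO = 12.

12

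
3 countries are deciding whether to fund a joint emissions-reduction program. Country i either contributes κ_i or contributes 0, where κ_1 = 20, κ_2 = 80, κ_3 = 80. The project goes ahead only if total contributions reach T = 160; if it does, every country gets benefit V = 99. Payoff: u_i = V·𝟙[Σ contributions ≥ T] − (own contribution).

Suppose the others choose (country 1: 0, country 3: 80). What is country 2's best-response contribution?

Others' total = 80. Contributing 80 brings total to 160 ≥ 160: gain V − κ_2 = 19.
Best response: 80.

80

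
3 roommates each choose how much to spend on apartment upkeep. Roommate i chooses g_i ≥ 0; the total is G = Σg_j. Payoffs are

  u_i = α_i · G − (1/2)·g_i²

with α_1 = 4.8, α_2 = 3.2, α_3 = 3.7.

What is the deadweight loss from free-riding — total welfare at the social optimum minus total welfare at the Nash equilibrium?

91.93

Roommate i's FOC: ∂u_i/∂g_i = α_i − g_i = 0, so g_i* = α_i.
NE contributions = (4.8, 3.2, 3.7); G = 11.7.
W^NE = (Σα)·G − ½Σα_i² = 11.7² − ½·46.97 = 113.405.
Planner sets g_i = Σα_j = 11.7 for every i, so G^SO = 3·11.7 = 35.1.
W^SO = (Σα)·G^SO − ½·3·(Σα)² = (3/2)·11.7² = 205.335.
Deadweight loss = W^SO − W^NE = 91.93.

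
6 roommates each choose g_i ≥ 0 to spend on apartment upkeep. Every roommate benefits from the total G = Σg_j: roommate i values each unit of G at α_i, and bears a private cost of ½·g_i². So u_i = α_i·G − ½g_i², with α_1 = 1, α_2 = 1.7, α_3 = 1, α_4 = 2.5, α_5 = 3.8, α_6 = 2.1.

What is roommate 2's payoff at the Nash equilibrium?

19.125

Roommate i's FOC: ∂u_i/∂g_i = α_i − g_i = 0, so g_i* = α_i.
NE contributions = (1, 1.7, 1, 2.5, 3.8, 2.1); G = 12.1.
u_2 = α_2·G − ½·(g_2)² = 1.7·12.1 − ½·1.7² = 19.125.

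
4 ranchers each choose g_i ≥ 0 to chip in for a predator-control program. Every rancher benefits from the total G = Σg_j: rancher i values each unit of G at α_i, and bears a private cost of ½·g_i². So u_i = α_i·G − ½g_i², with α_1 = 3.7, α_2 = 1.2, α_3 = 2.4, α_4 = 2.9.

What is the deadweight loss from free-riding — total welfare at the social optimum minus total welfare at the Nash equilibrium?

118.69

Rancher i's FOC: ∂u_i/∂g_i = α_i − g_i = 0, so g_i* = α_i.
NE contributions = (3.7, 1.2, 2.4, 2.9); G = 10.2.
W^NE = (Σα)·G − ½Σα_i² = 10.2² − ½·29.3 = 89.39.
Planner sets g_i = Σα_j = 10.2 for every i, so G^SO = 4·10.2 = 40.8.
W^SO = (Σα)·G^SO − ½·4·(Σα)² = (4/2)·10.2² = 208.08.
Deadweight loss = W^SO − W^NE = 118.69.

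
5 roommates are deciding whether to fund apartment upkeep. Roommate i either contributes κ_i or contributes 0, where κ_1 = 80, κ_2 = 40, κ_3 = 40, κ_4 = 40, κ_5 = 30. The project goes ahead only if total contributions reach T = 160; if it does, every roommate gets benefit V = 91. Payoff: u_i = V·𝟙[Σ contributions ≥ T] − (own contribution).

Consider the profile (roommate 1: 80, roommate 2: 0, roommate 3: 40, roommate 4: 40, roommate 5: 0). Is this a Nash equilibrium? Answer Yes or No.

Total = 160 ≥ 160: provided.
Roommate 1 (pledges 80, payoff 11): dropping to 0 → total 80, payoff 0. No gain.
Roommate 2 (pledges 0, payoff 91): pledging 40 → total 200, payoff 51. No gain.
Roommate 3 (pledges 40, payoff 51): dropping to 0 → total 120, payoff 0. No gain.
Roommate 4 (pledges 40, payoff 51): dropping to 0 → total 120, payoff 0. No gain.
Roommate 5 (pledges 0, payoff 91): pledging 30 → total 190, payoff 61. No gain.

Yes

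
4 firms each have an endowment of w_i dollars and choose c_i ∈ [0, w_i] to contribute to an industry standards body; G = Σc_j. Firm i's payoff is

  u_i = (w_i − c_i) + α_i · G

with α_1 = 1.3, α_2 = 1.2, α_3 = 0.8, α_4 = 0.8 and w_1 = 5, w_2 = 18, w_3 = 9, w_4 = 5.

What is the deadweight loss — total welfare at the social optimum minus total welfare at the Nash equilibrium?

∂u_i/∂c_i = α_i − 1, so firm i contributes w_i if α_i > 1, else 0.
α_i > 1 for i ∈ {1, 2}; NE contributions (5, 18, 0, 0), G = 23.
W^NE = Σw_i − G^NE + (Σα_i)·G^NE = 37 + 3.1·23 = 108.3.
Planner: ∂(Σu_j)/∂c_i = Σα_j − 1 = 3.1 > 0, so everyone contributes w_i; G^SO = 37, W^SO = 37 + 3.1·37 = 151.7.
Deadweight loss = 43.4.

43.4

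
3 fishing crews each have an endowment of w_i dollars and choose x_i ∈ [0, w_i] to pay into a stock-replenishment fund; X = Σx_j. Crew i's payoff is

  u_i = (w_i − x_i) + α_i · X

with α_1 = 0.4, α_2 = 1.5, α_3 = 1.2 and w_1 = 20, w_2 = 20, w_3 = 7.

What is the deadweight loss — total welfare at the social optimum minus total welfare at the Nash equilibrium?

42

∂u_i/∂x_i = α_i − 1, so crew i contributes w_i if α_i > 1, else 0.
α_i > 1 for i ∈ {2, 3}; NE contributions (0, 20, 7), X = 27.
W^NE = Σw_i − X^NE + (Σα_i)·X^NE = 47 + 2.1·27 = 103.7.
Planner: ∂(Σu_j)/∂x_i = Σα_j − 1 = 2.1 > 0, so everyone contributes w_i; X^SO = 47, W^SO = 47 + 2.1·47 = 145.7.
Deadweight loss = 42.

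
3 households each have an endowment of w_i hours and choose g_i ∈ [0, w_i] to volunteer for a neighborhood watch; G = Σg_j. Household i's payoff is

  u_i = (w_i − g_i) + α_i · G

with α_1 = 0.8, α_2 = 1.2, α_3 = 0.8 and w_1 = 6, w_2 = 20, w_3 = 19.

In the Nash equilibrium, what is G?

20

∂u_i/∂g_i = α_i − 1, so household i contributes w_i if α_i > 1, else 0.
α_i > 1 for i ∈ {2}; NE contributions (0, 20, 0), G = 20.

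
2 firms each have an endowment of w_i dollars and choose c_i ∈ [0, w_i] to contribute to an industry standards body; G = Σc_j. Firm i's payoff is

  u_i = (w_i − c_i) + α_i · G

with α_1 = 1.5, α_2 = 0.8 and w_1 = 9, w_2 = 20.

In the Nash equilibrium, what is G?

∂u_i/∂c_i = α_i − 1, so firm i contributes w_i if α_i > 1, else 0.
α_i > 1 for i ∈ {1}; NE contributions (9, 0), G = 9.

9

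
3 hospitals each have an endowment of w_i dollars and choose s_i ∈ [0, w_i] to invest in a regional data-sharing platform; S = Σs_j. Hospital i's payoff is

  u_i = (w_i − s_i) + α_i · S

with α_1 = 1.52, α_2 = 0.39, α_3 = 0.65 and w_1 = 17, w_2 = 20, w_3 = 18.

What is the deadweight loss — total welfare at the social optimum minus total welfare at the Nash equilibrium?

59.28

∂u_i/∂s_i = α_i − 1, so hospital i contributes w_i if α_i > 1, else 0.
α_i > 1 for i ∈ {1}; NE contributions (17, 0, 0), S = 17.
W^NE = Σw_i − S^NE + (Σα_i)·S^NE = 55 + 1.56·17 = 81.52.
Planner: ∂(Σu_j)/∂s_i = Σα_j − 1 = 1.56 > 0, so everyone contributes w_i; S^SO = 55, W^SO = 55 + 1.56·55 = 140.8.
Deadweight loss = 59.28.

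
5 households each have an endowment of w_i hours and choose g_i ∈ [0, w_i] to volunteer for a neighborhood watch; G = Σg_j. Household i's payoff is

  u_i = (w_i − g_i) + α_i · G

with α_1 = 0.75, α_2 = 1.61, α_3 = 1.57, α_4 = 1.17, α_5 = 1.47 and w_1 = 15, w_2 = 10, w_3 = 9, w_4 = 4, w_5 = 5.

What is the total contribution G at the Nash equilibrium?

∂u_i/∂g_i = α_i − 1, so household i contributes w_i if α_i > 1, else 0.
α_i > 1 for i ∈ {2, 3, 4, 5}; NE contributions (0, 10, 9, 4, 5), G = 28.

28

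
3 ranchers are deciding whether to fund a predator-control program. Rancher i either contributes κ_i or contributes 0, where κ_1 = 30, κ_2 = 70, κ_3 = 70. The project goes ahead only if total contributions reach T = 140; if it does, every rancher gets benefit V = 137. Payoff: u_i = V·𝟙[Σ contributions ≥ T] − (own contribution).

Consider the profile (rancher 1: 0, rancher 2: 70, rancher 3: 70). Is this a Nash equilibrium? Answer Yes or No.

Total = 140 ≥ 140: provided.
Rancher 1 (pledges 0, payoff 137): pledging 30 → total 170, payoff 107. No gain.
Rancher 2 (pledges 70, payoff 67): dropping to 0 → total 70, payoff 0. No gain.
Rancher 3 (pledges 70, payoff 67): dropping to 0 → total 70, payoff 0. No gain.

Yes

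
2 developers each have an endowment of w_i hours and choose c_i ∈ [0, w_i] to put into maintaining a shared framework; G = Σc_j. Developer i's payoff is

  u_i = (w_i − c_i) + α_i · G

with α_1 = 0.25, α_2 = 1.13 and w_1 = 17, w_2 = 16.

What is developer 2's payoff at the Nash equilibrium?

18.08

∂u_i/∂c_i = α_i − 1, so developer i contributes w_i if α_i > 1, else 0.
α_i > 1 for i ∈ {2}; NE contributions (0, 16), G = 16.
u_2 = (16 − 16) + 1.13·16 = 18.08.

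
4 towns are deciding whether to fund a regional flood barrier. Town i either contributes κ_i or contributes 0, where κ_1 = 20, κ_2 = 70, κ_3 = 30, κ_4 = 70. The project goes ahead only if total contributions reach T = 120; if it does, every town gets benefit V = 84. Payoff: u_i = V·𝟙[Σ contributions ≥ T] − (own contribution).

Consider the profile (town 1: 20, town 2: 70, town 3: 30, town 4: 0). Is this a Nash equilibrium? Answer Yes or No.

Total = 120 ≥ 120: provided.
Town 1 (pledges 20, payoff 64): dropping to 0 → total 100, payoff 0. No gain.
Town 2 (pledges 70, payoff 14): dropping to 0 → total 50, payoff 0. No gain.
Town 3 (pledges 30, payoff 54): dropping to 0 → total 90, payoff 0. No gain.
Town 4 (pledges 0, payoff 84): pledging 70 → total 190, payoff 14. No gain.

Yes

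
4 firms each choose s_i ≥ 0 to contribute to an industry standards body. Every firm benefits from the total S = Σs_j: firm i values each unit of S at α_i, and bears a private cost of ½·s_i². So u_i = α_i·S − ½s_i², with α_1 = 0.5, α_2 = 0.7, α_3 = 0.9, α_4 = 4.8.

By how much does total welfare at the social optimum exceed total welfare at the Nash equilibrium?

Firm i's FOC: ∂u_i/∂s_i = α_i − s_i = 0, so s_i* = α_i.
NE contributions = (0.5, 0.7, 0.9, 4.8); S = 6.9.
W^NE = (Σα)·S − ½Σα_i² = 6.9² − ½·24.59 = 35.315.
Planner sets s_i = Σα_j = 6.9 for every i, so S^SO = 4·6.9 = 27.6.
W^SO = (Σα)·S^SO − ½·4·(Σα)² = (4/2)·6.9² = 95.22.
Deadweight loss = W^SO − W^NE = 59.905.

59.905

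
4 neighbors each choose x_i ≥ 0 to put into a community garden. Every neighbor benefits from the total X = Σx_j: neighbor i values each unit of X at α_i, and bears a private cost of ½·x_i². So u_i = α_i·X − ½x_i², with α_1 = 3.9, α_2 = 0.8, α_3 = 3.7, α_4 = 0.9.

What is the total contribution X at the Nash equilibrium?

Neighbor i's FOC: ∂u_i/∂x_i = α_i − x_i = 0, so x_i* = α_i.
NE contributions = (3.9, 0.8, 3.7, 0.9); X = 9.3.

9.3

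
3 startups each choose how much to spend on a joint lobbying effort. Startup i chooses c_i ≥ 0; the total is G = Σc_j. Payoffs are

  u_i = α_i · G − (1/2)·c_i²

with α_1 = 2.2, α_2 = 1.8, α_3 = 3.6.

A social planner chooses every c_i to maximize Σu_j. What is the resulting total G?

Planner FOC: ∂(Σu_j)/∂c_i = (Σα_j) − c_i = 0, so c_i^SO = Σα_j = 7.6 for every i; G^SO = 22.8.

22.8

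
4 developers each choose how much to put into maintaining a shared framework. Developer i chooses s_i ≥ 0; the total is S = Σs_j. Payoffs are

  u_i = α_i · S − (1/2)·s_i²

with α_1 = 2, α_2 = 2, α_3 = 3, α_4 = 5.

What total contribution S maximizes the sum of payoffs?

Planner FOC: ∂(Σu_j)/∂s_i = (Σα_j) − s_i = 0, so s_i^SO = Σα_j = 12 for every i; S^SO = 48.

48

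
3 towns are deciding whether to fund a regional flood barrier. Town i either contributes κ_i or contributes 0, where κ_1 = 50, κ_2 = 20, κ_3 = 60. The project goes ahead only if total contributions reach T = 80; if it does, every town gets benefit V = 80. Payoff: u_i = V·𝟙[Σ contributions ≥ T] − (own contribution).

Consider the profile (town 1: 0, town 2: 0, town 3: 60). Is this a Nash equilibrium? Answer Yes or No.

Total = 60 < 80: not provided.
Town 1 (pledges 0, payoff 0): pledging 50 → total 110, payoff 30. Profitable deviation.

No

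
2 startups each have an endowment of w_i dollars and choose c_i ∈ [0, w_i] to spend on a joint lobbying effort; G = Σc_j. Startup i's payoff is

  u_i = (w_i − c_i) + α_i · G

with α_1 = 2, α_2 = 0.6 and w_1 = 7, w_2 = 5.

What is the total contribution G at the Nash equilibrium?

∂u_i/∂c_i = α_i − 1, so startup i contributes w_i if α_i > 1, else 0.
α_i > 1 for i ∈ {1}; NE contributions (7, 0), G = 7.

7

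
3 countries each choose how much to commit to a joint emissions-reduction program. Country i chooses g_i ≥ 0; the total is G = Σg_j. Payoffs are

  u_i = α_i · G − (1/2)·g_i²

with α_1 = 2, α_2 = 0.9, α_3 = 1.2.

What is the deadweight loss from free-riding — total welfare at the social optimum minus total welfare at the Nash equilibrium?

11.53

Country i's FOC: ∂u_i/∂g_i = α_i − g_i = 0, so g_i* = α_i.
NE contributions = (2, 0.9, 1.2); G = 4.1.
W^NE = (Σα)·G − ½Σα_i² = 4.1² − ½·6.25 = 13.685.
Planner sets g_i = Σα_j = 4.1 for every i, so G^SO = 3·4.1 = 12.3.
W^SO = (Σα)·G^SO − ½·3·(Σα)² = (3/2)·4.1² = 25.215.
Deadweight loss = W^SO − W^NE = 11.53.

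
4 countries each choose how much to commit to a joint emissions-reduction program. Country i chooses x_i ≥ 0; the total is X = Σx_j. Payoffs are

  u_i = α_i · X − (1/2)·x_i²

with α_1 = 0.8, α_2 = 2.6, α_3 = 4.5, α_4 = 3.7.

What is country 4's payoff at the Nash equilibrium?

Country i's FOC: ∂u_i/∂x_i = α_i − x_i = 0, so x_i* = α_i.
NE contributions = (0.8, 2.6, 4.5, 3.7); X = 11.6.
u_4 = α_4·X − ½·(x_4)² = 3.7·11.6 − ½·3.7² = 36.075.

36.075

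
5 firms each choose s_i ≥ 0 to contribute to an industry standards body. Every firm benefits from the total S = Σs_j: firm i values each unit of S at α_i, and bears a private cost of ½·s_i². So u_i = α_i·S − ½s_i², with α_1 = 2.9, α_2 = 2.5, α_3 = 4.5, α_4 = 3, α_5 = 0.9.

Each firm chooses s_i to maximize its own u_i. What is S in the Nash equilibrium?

13.8

Firm i's FOC: ∂u_i/∂s_i = α_i − s_i = 0, so s_i* = α_i.
NE contributions = (2.9, 2.5, 4.5, 3, 0.9); S = 13.8.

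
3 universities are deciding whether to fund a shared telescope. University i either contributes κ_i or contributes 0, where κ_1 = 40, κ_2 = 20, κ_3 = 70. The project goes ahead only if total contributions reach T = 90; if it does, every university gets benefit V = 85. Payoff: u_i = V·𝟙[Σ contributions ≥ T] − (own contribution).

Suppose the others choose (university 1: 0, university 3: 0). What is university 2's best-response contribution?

Others' total = 0. Even contributing 20 gives 20 < 90: no benefit either way.
Best response: 0.

0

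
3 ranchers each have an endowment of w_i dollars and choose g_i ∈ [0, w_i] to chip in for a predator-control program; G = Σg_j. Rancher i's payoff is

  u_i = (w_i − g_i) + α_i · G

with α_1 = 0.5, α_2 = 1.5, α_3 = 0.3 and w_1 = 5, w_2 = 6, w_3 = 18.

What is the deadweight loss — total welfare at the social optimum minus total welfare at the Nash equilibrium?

∂u_i/∂g_i = α_i − 1, so rancher i contributes w_i if α_i > 1, else 0.
α_i > 1 for i ∈ {2}; NE contributions (0, 6, 0), G = 6.
W^NE = Σw_i − G^NE + (Σα_i)·G^NE = 29 + 1.3·6 = 36.8.
Planner: ∂(Σu_j)/∂g_i = Σα_j − 1 = 1.3 > 0, so everyone contributes w_i; G^SO = 29, W^SO = 29 + 1.3·29 = 66.7.
Deadweight loss = 29.9.

29.9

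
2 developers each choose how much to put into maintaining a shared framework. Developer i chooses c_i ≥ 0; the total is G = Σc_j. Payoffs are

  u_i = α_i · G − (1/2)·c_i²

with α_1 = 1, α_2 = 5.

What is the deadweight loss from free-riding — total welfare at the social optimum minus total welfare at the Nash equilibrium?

13

Developer i's FOC: ∂u_i/∂c_i = α_i − c_i = 0, so c_i* = α_i.
NE contributions = (1, 5); G = 6.
W^NE = (Σα)·G − ½Σα_i² = 6² − ½·26 = 23.
Planner sets c_i = Σα_j = 6 for every i, so G^SO = 2·6 = 12.
W^SO = (Σα)·G^SO − ½·2·(Σα)² = (2/2)·6² = 36.
Deadweight loss = W^SO − W^NE = 13.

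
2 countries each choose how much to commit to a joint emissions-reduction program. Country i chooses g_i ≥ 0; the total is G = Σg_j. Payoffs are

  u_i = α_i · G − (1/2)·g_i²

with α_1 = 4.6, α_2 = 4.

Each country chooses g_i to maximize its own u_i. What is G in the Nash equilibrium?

8.6

Country i's FOC: ∂u_i/∂g_i = α_i − g_i = 0, so g_i* = α_i.
NE contributions = (4.6, 4); G = 8.6.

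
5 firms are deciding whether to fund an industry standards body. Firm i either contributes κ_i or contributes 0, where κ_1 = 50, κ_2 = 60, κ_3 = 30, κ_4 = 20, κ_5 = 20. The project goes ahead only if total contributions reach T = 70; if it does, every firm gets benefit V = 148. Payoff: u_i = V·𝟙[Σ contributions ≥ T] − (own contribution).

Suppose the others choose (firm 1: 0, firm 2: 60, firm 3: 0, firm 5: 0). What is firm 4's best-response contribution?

20

Others' total = 60. Contributing 20 brings total to 80 ≥ 70: gain V − κ_4 = 128.
Best response: 20.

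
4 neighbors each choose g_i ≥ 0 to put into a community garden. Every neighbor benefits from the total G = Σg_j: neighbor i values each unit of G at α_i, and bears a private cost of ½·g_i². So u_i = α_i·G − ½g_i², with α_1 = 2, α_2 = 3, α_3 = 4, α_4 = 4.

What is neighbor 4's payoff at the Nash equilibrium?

44

Neighbor i's FOC: ∂u_i/∂g_i = α_i − g_i = 0, so g_i* = α_i.
NE contributions = (2, 3, 4, 4); G = 13.
u_4 = α_4·G − ½·(g_4)² = 4·13 − ½·4² = 44.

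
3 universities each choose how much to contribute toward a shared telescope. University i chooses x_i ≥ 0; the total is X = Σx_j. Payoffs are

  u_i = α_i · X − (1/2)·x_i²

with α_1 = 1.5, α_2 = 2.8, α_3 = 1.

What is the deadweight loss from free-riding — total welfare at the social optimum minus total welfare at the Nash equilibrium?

19.59

University i's FOC: ∂u_i/∂x_i = α_i − x_i = 0, so x_i* = α_i.
NE contributions = (1.5, 2.8, 1); X = 5.3.
W^NE = (Σα)·X − ½Σα_i² = 5.3² − ½·11.09 = 22.545.
Planner sets x_i = Σα_j = 5.3 for every i, so X^SO = 3·5.3 = 15.9.
W^SO = (Σα)·X^SO − ½·3·(Σα)² = (3/2)·5.3² = 42.135.
Deadweight loss = W^SO − W^NE = 19.59.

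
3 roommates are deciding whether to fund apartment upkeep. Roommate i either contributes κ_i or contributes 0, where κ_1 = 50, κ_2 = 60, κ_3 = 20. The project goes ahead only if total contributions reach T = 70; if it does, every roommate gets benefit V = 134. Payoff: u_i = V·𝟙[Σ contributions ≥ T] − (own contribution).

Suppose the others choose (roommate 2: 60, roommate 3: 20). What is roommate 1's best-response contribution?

Others' total = 80 ≥ 70; contributing adds cost 50 for no extra benefit.
Best response: 0.

0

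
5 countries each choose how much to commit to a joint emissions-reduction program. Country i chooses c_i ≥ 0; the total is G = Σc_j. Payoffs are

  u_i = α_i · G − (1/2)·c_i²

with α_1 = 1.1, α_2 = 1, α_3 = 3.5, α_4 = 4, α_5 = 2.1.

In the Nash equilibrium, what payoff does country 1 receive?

12.265

Country i's FOC: ∂u_i/∂c_i = α_i − c_i = 0, so c_i* = α_i.
NE contributions = (1.1, 1, 3.5, 4, 2.1); G = 11.7.
u_1 = α_1·G − ½·(c_1)² = 1.1·11.7 − ½·1.1² = 12.265.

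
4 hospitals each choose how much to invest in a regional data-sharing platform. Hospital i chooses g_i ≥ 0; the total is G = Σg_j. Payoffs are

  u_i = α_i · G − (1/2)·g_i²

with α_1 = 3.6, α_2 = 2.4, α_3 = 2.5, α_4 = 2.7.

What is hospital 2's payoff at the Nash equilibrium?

24

Hospital i's FOC: ∂u_i/∂g_i = α_i − g_i = 0, so g_i* = α_i.
NE contributions = (3.6, 2.4, 2.5, 2.7); G = 11.2.
u_2 = α_2·G − ½·(g_2)² = 2.4·11.2 − ½·2.4² = 24.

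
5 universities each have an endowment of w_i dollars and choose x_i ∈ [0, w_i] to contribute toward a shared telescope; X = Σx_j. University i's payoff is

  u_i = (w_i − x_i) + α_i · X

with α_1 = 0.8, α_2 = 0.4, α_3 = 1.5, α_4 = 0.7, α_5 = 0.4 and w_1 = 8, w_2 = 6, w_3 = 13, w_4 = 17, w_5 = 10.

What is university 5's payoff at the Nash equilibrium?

15.2

∂u_i/∂x_i = α_i − 1, so university i contributes w_i if α_i > 1, else 0.
α_i > 1 for i ∈ {3}; NE contributions (0, 0, 13, 0, 0), X = 13.
u_5 = (10 − 0) + 0.4·13 = 15.2.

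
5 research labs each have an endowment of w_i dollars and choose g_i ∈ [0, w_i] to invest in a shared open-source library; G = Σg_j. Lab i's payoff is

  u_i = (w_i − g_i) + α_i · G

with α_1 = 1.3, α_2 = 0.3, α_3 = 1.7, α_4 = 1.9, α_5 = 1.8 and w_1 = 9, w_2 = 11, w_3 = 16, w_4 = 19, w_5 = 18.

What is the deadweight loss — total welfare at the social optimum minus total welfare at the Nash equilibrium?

∂u_i/∂g_i = α_i − 1, so lab i contributes w_i if α_i > 1, else 0.
α_i > 1 for i ∈ {1, 3, 4, 5}; NE contributions (9, 0, 16, 19, 18), G = 62.
W^NE = Σw_i − G^NE + (Σα_i)·G^NE = 73 + 6·62 = 445.
Planner: ∂(Σu_j)/∂g_i = Σα_j − 1 = 6 > 0, so everyone contributes w_i; G^SO = 73, W^SO = 73 + 6·73 = 511.
Deadweight loss = 66.

66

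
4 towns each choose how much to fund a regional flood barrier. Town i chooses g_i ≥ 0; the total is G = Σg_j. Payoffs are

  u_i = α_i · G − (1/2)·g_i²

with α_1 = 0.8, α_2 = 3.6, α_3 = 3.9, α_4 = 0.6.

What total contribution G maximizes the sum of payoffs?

Planner FOC: ∂(Σu_j)/∂g_i = (Σα_j) − g_i = 0, so g_i^SO = Σα_j = 8.9 for every i; G^SO = 35.6.

35.6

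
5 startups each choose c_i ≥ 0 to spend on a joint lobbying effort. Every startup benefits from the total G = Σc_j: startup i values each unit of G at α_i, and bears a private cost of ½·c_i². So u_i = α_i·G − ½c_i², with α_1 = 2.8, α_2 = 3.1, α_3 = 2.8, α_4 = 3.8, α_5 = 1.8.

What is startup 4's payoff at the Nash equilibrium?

47.12

Startup i's FOC: ∂u_i/∂c_i = α_i − c_i = 0, so c_i* = α_i.
NE contributions = (2.8, 3.1, 2.8, 3.8, 1.8); G = 14.3.
u_4 = α_4·G − ½·(c_4)² = 3.8·14.3 − ½·3.8² = 47.12.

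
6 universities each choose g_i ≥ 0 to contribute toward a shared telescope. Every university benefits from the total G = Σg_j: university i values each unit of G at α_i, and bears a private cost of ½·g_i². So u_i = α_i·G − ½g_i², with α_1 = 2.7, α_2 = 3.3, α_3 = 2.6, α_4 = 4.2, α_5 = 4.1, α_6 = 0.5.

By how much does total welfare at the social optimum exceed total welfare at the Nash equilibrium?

635.34

University i's FOC: ∂u_i/∂g_i = α_i − g_i = 0, so g_i* = α_i.
NE contributions = (2.7, 3.3, 2.6, 4.2, 4.1, 0.5); G = 17.4.
W^NE = (Σα)·G − ½Σα_i² = 17.4² − ½·59.64 = 272.94.
Planner sets g_i = Σα_j = 17.4 for every i, so G^SO = 6·17.4 = 104.4.
W^SO = (Σα)·G^SO − ½·6·(Σα)² = (6/2)·17.4² = 908.28.
Deadweight loss = W^SO − W^NE = 635.34.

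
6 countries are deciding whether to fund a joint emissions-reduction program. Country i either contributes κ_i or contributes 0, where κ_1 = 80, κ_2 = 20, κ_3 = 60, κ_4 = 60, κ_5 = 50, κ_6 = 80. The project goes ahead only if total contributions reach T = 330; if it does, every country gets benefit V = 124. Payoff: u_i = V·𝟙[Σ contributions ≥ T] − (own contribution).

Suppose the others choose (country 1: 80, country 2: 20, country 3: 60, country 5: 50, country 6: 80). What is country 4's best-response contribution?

60

Others' total = 290. Contributing 60 brings total to 350 ≥ 330: gain V − κ_4 = 64.
Best response: 60.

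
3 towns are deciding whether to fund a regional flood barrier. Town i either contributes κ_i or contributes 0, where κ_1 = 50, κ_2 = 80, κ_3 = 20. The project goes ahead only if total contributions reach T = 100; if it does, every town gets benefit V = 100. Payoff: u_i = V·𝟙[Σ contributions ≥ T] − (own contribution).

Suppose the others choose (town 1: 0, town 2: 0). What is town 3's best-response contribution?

Others' total = 0. Even contributing 20 gives 20 < 100: no benefit either way.
Best response: 0.

0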